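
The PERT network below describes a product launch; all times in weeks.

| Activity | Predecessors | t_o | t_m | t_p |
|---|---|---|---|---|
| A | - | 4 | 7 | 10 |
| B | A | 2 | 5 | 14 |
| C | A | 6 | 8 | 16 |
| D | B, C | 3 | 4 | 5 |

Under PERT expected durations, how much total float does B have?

3 weeks

te_A = (4 + 4·7 + 10)/6 = 42/6 = 7
te_B = (2 + 4·5 + 14)/6 = 36/6 = 6
te_C = (6 + 4·8 + 16)/6 = 54/6 = 9
te_D = (3 + 4·4 + 5)/6 = 24/6 = 4

Forward pass:
ES_A = 0; EF_A = 7
ES_B = 7; EF_B = 7+6 = 13
ES_C = 7; EF_C = 7+9 = 16
ES_D = max(EF_B=13, EF_C=16) = 16; EF_D = 16+4 = 20
Expected project duration μ = 20 weeks. Critical path: A → C → D.

Backward pass:
LF_D = 20; LS_D = 20−4 = 16
LF_C = LS_D = 16; LS_C = 16−9 = 7
LF_B = LS_D = 16; LS_B = 16−6 = 10
LF_A = min(LS_B=10, LS_C=7) = 7; LS_A = 7−7 = 0
Slack_B = LS_B − ES_B = 10 − 7 = 3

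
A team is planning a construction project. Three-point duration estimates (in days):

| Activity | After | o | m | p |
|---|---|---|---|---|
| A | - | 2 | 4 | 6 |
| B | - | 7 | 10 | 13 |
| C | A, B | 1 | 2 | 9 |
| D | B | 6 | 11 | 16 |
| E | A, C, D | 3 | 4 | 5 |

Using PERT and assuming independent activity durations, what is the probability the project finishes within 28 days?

0.936

te_A = (2 + 4·4 + 6)/6 = 24/6 = 4; σ²_A = ((6−2)/6)² = 0.444
te_B = (7 + 4·10 + 13)/6 = 60/6 = 10; σ²_B = ((13−7)/6)² = 1.000
te_C = (1 + 4·2 + 9)/6 = 18/6 = 3; σ²_C = ((9−1)/6)² = 1.778
te_D = (6 + 4·11 + 16)/6 = 66/6 = 11; σ²_D = ((16−6)/6)² = 2.778
te_E = (3 + 4·4 + 5)/6 = 24/6 = 4; σ²_E = ((5−3)/6)² = 0.111

Forward pass:
ES_A = 0; EF_A = 4
ES_B = 0; EF_B = 10
ES_C = max(EF_A=4, EF_B=10) = 10; EF_C = 10+3 = 13
ES_D = 10; EF_D = 10+11 = 21
ES_E = max(EF_A=4, EF_C=13, EF_D=21) = 21; EF_E = 21+4 = 25
Expected project duration μ = 25 days. Critical path: B → D → E.

Variance along critical path = 1.000 + 2.778 + 0.111 = 3.889; σ = √3.889 = 1.972 days.
Z = (28 − 25) / 1.972 = 1.521
P(T ≤ 28) = Φ(1.521) ≈ 0.936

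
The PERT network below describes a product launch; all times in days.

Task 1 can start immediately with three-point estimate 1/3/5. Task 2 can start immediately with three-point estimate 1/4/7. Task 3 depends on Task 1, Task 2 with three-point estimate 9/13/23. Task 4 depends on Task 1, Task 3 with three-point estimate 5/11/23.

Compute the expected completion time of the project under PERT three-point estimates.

30 days

te_Task 1 = (1 + 4·3 + 5)/6 = 18/6 = 3
te_Task 2 = (1 + 4·4 + 7)/6 = 24/6 = 4
te_Task 3 = (9 + 4·13 + 23)/6 = 84/6 = 14
te_Task 4 = (5 + 4·11 + 23)/6 = 72/6 = 12

Forward pass:
ES_Task 1 = 0; EF_Task 1 = 3
ES_Task 2 = 0; EF_Task 2 = 4
ES_Task 3 = max(EF_Task 1=3, EF_Task 2=4) = 4; EF_Task 3 = 4+14 = 18
ES_Task 4 = max(EF_Task 1=3, EF_Task 3=18) = 18; EF_Task 4 = 18+12 = 30
Expected project duration μ = 30 days. Critical path: Task 2 → Task 3 → Task 4.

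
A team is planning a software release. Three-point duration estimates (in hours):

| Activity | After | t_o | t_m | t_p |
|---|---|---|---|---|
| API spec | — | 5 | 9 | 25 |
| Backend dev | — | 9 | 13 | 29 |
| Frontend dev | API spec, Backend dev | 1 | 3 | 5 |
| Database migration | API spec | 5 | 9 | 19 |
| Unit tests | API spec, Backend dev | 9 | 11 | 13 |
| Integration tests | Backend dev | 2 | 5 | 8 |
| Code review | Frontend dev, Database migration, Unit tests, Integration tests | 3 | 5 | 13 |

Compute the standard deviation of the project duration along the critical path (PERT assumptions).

te_API spec = (5 + 4·9 + 25)/6 = 66/6 = 11; σ²_API spec = ((25−5)/6)² = 11.111
te_Backend dev = (9 + 4·13 + 29)/6 = 90/6 = 15; σ²_Backend dev = ((29−9)/6)² = 11.111
te_Frontend dev = (1 + 4·3 + 5)/6 = 18/6 = 3; σ²_Frontend dev = ((5−1)/6)² = 0.444
te_Database migration = (5 + 4·9 + 19)/6 = 60/6 = 10; σ²_Database migration = ((19−5)/6)² = 5.444
te_Unit tests = (9 + 4·11 + 13)/6 = 66/6 = 11; σ²_Unit tests = ((13−9)/6)² = 0.444
te_Integration tests = (2 + 4·5 + 8)/6 = 30/6 = 5; σ²_Integration tests = ((8−2)/6)² = 1.000
te_Code review = (3 + 4·5 + 13)/6 = 36/6 = 6; σ²_Code review = ((13−3)/6)² = 2.778

Forward pass:
ES_API spec = 0; EF_API spec = 11
ES_Backend dev = 0; EF_Backend dev = 15
ES_Frontend dev = max(EF_API spec=11, EF_Backend dev=15) = 15; EF_Frontend dev = 15+3 = 18
ES_Database migration = 11; EF_Database migration = 11+10 = 21
ES_Unit tests = max(EF_API spec=11, EF_Backend dev=15) = 15; EF_Unit tests = 15+11 = 26
ES_Integration tests = 15; EF_Integration tests = 15+5 = 20
ES_Code review = max(EF_Frontend dev=18, EF_Database migration=21, EF_Unit tests=26, EF_Integration tests=20) = 26; EF_Code review = 26+6 = 32
Expected project duration μ = 32 hours. Critical path: Backend dev → Unit tests → Code review.

Variance along critical path = 11.111 + 0.444 + 2.778 = 14.333
σ = √14.333 = 3.786 hours

3.79 hours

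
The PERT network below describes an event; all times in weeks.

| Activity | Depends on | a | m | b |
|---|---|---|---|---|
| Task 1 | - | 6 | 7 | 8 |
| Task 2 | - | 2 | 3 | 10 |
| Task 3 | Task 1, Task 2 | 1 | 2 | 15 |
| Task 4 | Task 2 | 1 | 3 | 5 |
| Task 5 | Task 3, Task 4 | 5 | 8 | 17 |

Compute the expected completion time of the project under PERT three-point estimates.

20 weeks

te_Task 1 = (6 + 4·7 + 8)/6 = 42/6 = 7
te_Task 2 = (2 + 4·3 + 10)/6 = 24/6 = 4
te_Task 3 = (1 + 4·2 + 15)/6 = 24/6 = 4
te_Task 4 = (1 + 4·3 + 5)/6 = 18/6 = 3
te_Task 5 = (5 + 4·8 + 17)/6 = 54/6 = 9

Forward pass:
ES_Task 1 = 0; EF_Task 1 = 7
ES_Task 2 = 0; EF_Task 2 = 4
ES_Task 3 = max(EF_Task 1=7, EF_Task 2=4) = 7; EF_Task 3 = 7+4 = 11
ES_Task 4 = 4; EF_Task 4 = 4+3 = 7
ES_Task 5 = max(EF_Task 3=11, EF_Task 4=7) = 11; EF_Task 5 = 11+9 = 20
Expected project duration μ = 20 weeks. Critical path: Task 1 → Task 3 → Task 5.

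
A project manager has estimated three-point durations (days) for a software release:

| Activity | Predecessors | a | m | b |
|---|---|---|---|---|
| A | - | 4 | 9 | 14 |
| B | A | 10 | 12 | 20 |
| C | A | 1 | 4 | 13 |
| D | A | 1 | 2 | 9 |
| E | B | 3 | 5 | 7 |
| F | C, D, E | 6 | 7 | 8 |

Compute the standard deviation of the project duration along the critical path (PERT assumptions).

2.47 days

te_A = (4 + 4·9 + 14)/6 = 54/6 = 9; σ²_A = ((14−4)/6)² = 2.778
te_B = (10 + 4·12 + 20)/6 = 78/6 = 13; σ²_B = ((20−10)/6)² = 2.778
te_C = (1 + 4·4 + 13)/6 = 30/6 = 5; σ²_C = ((13−1)/6)² = 4.000
te_D = (1 + 4·2 + 9)/6 = 18/6 = 3; σ²_D = ((9−1)/6)² = 1.778
te_E = (3 + 4·5 + 7)/6 = 30/6 = 5; σ²_E = ((7−3)/6)² = 0.444
te_F = (6 + 4·7 + 8)/6 = 42/6 = 7; σ²_F = ((8−6)/6)² = 0.111

Forward pass:
ES_A = 0; EF_A = 9
ES_B = 9; EF_B = 9+13 = 22
ES_C = 9; EF_C = 9+5 = 14
ES_D = 9; EF_D = 9+3 = 12
ES_E = 22; EF_E = 22+5 = 27
ES_F = max(EF_C=14, EF_D=12, EF_E=27) = 27; EF_F = 27+7 = 34
Expected project duration μ = 34 days. Critical path: A → B → E → F.

Variance along critical path = 2.778 + 2.778 + 0.444 + 0.111 = 6.111
σ = √6.111 = 2.472 days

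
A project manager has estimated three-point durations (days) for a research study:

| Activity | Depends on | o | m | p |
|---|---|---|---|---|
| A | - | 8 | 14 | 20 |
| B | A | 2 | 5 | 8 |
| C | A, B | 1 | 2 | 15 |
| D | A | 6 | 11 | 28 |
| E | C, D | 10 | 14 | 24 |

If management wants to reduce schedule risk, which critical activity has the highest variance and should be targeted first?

te_A = (8 + 4·14 + 20)/6 = 84/6 = 14; σ²_A = ((20−8)/6)² = 4.000
te_B = (2 + 4·5 + 8)/6 = 30/6 = 5; σ²_B = ((8−2)/6)² = 1.000
te_C = (1 + 4·2 + 15)/6 = 24/6 = 4; σ²_C = ((15−1)/6)² = 5.444
te_D = (6 + 4·11 + 28)/6 = 78/6 = 13; σ²_D = ((28−6)/6)² = 13.444
te_E = (10 + 4·14 + 24)/6 = 90/6 = 15; σ²_E = ((24−10)/6)² = 5.444

Forward pass:
ES_A = 0; EF_A = 14
ES_B = 14; EF_B = 14+5 = 19
ES_C = max(EF_A=14, EF_B=19) = 19; EF_C = 19+4 = 23
ES_D = 14; EF_D = 14+13 = 27
ES_E = max(EF_C=23, EF_D=27) = 27; EF_E = 27+15 = 42
Expected project duration μ = 42 days. Critical path: A → D → E.

Variances on critical path: σ²_A=4.000, σ²_D=13.444, σ²_E=5.444.
Largest is σ²_D = 13.444.

D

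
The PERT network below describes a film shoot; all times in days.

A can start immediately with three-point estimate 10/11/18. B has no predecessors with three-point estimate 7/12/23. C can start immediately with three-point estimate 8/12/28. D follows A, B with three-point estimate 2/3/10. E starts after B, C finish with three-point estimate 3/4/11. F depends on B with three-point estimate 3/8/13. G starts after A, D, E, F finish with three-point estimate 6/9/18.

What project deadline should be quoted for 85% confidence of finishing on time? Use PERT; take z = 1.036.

34.9 days

te_A = (10 + 4·11 + 18)/6 = 72/6 = 12; σ²_A = ((18−10)/6)² = 1.778
te_B = (7 + 4·12 + 23)/6 = 78/6 = 13; σ²_B = ((23−7)/6)² = 7.111
te_C = (8 + 4·12 + 28)/6 = 84/6 = 14; σ²_C = ((28−8)/6)² = 11.111
te_D = (2 + 4·3 + 10)/6 = 24/6 = 4; σ²_D = ((10−2)/6)² = 1.778
te_E = (3 + 4·4 + 11)/6 = 30/6 = 5; σ²_E = ((11−3)/6)² = 1.778
te_F = (3 + 4·8 + 13)/6 = 48/6 = 8; σ²_F = ((13−3)/6)² = 2.778
te_G = (6 + 4·9 + 18)/6 = 60/6 = 10; σ²_G = ((18−6)/6)² = 4.000

Forward pass:
ES_A = 0; EF_A = 12
ES_B = 0; EF_B = 13
ES_C = 0; EF_C = 14
ES_D = max(EF_A=12, EF_B=13) = 13; EF_D = 13+4 = 17
ES_E = max(EF_B=13, EF_C=14) = 14; EF_E = 14+5 = 19
ES_F = 13; EF_F = 13+8 = 21
ES_G = max(EF_A=12, EF_D=17, EF_E=19, EF_F=21) = 21; EF_G = 21+10 = 31
Expected project duration μ = 31 days. Critical path: B → F → G.

Variance along critical path = 7.111 + 2.778 + 4.000 = 13.889; σ = 3.727 days.
D = μ + z·σ = 31 + 1.036·3.727 = 34.9 days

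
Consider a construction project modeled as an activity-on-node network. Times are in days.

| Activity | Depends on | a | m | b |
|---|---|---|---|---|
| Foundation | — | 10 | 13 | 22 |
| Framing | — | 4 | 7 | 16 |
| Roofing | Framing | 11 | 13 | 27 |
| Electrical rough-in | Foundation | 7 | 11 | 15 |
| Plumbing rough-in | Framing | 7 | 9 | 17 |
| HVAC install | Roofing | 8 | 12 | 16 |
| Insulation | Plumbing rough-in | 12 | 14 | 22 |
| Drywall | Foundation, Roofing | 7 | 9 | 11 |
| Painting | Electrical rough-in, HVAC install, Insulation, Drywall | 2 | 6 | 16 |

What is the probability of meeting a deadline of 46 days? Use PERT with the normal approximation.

te_Foundation = (10 + 4·13 + 22)/6 = 84/6 = 14; σ²_Foundation = ((22−10)/6)² = 4.000
te_Framing = (4 + 4·7 + 16)/6 = 48/6 = 8; σ²_Framing = ((16−4)/6)² = 4.000
te_Roofing = (11 + 4·13 + 27)/6 = 90/6 = 15; σ²_Roofing = ((27−11)/6)² = 7.111
te_Electrical rough-in = (7 + 4·11 + 15)/6 = 66/6 = 11; σ²_Electrical rough-in = ((15−7)/6)² = 1.778
te_Plumbing rough-in = (7 + 4·9 + 17)/6 = 60/6 = 10; σ²_Plumbing rough-in = ((17−7)/6)² = 2.778
te_HVAC install = (8 + 4·12 + 16)/6 = 72/6 = 12; σ²_HVAC install = ((16−8)/6)² = 1.778
te_Insulation = (12 + 4·14 + 22)/6 = 90/6 = 15; σ²_Insulation = ((22−12)/6)² = 2.778
te_Drywall = (7 + 4·9 + 11)/6 = 54/6 = 9; σ²_Drywall = ((11−7)/6)² = 0.444
te_Painting = (2 + 4·6 + 16)/6 = 42/6 = 7; σ²_Painting = ((16−2)/6)² = 5.444

Forward pass:
ES_Foundation = 0; EF_Foundation = 14
ES_Framing = 0; EF_Framing = 8
ES_Roofing = 8; EF_Roofing = 8+15 = 23
ES_Electrical rough-in = 14; EF_Electrical rough-in = 14+11 = 25
ES_Plumbing rough-in = 8; EF_Plumbing rough-in = 8+10 = 18
ES_HVAC install = 23; EF_HVAC install = 23+12 = 35
ES_Insulation = 18; EF_Insulation = 18+15 = 33
ES_Drywall = max(EF_Foundation=14, EF_Roofing=23) = 23; EF_Drywall = 23+9 = 32
ES_Painting = max(EF_Electrical rough-in=25, EF_HVAC install=35, EF_Insulation=33, EF_Drywall=32) = 35; EF_Painting = 35+7 = 42
Expected project duration μ = 42 days. Critical path: Framing → Roofing → HVAC install → Painting.

Variance along critical path = 4.000 + 7.111 + 1.778 + 5.444 = 18.333; σ = √18.333 = 4.282 days.
Z = (46 − 42) / 4.282 = 0.934
P(T ≤ 46) = Φ(0.934) ≈ 0.825

0.825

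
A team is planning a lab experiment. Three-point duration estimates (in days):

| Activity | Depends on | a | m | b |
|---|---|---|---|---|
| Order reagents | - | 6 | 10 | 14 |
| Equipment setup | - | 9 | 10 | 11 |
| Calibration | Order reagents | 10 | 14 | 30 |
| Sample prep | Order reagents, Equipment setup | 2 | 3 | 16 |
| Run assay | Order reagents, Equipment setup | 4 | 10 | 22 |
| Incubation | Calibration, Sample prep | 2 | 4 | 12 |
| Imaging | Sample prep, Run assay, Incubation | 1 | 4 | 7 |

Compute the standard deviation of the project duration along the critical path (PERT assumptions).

te_Order reagents = (6 + 4·10 + 14)/6 = 60/6 = 10; σ²_Order reagents = ((14−6)/6)² = 1.778
te_Equipment setup = (9 + 4·10 + 11)/6 = 60/6 = 10; σ²_Equipment setup = ((11−9)/6)² = 0.111
te_Calibration = (10 + 4·14 + 30)/6 = 96/6 = 16; σ²_Calibration = ((30−10)/6)² = 11.111
te_Sample prep = (2 + 4·3 + 16)/6 = 30/6 = 5; σ²_Sample prep = ((16−2)/6)² = 5.444
te_Run assay = (4 + 4·10 + 22)/6 = 66/6 = 11; σ²_Run assay = ((22−4)/6)² = 9.000
te_Incubation = (2 + 4·4 + 12)/6 = 30/6 = 5; σ²_Incubation = ((12−2)/6)² = 2.778
te_Imaging = (1 + 4·4 + 7)/6 = 24/6 = 4; σ²_Imaging = ((7−1)/6)² = 1.000

Forward pass:
ES_Order reagents = 0; EF_Order reagents = 10
ES_Equipment setup = 0; EF_Equipment setup = 10
ES_Calibration = 10; EF_Calibration = 10+16 = 26
ES_Sample prep = max(EF_Order reagents=10, EF_Equipment setup=10) = 10; EF_Sample prep = 10+5 = 15
ES_Run assay = max(EF_Order reagents=10, EF_Equipment setup=10) = 10; EF_Run assay = 10+11 = 21
ES_Incubation = max(EF_Calibration=26, EF_Sample prep=15) = 26; EF_Incubation = 26+5 = 31
ES_Imaging = max(EF_Sample prep=15, EF_Run assay=21, EF_Incubation=31) = 31; EF_Imaging = 31+4 = 35
Expected project duration μ = 35 days. Critical path: Order reagents → Calibration → Incubation → Imaging.

Variance along critical path = 1.778 + 11.111 + 2.778 + 1.000 = 16.667
σ = √16.667 = 4.082 days

4.08 days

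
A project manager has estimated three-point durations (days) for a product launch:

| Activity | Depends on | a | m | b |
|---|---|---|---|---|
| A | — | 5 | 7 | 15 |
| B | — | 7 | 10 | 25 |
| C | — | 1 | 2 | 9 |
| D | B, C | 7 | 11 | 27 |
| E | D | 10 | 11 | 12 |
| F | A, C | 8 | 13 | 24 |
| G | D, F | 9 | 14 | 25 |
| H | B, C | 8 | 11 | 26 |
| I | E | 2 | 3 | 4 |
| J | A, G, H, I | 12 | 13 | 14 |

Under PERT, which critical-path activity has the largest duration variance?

D

te_A = (5 + 4·7 + 15)/6 = 48/6 = 8; σ²_A = ((15−5)/6)² = 2.778
te_B = (7 + 4·10 + 25)/6 = 72/6 = 12; σ²_B = ((25−7)/6)² = 9.000
te_C = (1 + 4·2 + 9)/6 = 18/6 = 3; σ²_C = ((9−1)/6)² = 1.778
te_D = (7 + 4·11 + 27)/6 = 78/6 = 13; σ²_D = ((27−7)/6)² = 11.111
te_E = (10 + 4·11 + 12)/6 = 66/6 = 11; σ²_E = ((12−10)/6)² = 0.111
te_F = (8 + 4·13 + 24)/6 = 84/6 = 14; σ²_F = ((24−8)/6)² = 7.111
te_G = (9 + 4·14 + 25)/6 = 90/6 = 15; σ²_G = ((25−9)/6)² = 7.111
te_H = (8 + 4·11 + 26)/6 = 78/6 = 13; σ²_H = ((26−8)/6)² = 9.000
te_I = (2 + 4·3 + 4)/6 = 18/6 = 3; σ²_I = ((4−2)/6)² = 0.111
te_J = (12 + 4·13 + 14)/6 = 78/6 = 13; σ²_J = ((14−12)/6)² = 0.111

Forward pass:
ES_A = 0; EF_A = 8
ES_B = 0; EF_B = 12
ES_C = 0; EF_C = 3
ES_D = max(EF_B=12, EF_C=3) = 12; EF_D = 12+13 = 25
ES_E = 25; EF_E = 25+11 = 36
ES_F = max(EF_A=8, EF_C=3) = 8; EF_F = 8+14 = 22
ES_G = max(EF_D=25, EF_F=22) = 25; EF_G = 25+15 = 40
ES_H = max(EF_B=12, EF_C=3) = 12; EF_H = 12+13 = 25
ES_I = 36; EF_I = 36+3 = 39
ES_J = max(EF_A=8, EF_G=40, EF_H=25, EF_I=39) = 40; EF_J = 40+13 = 53
Expected project duration μ = 53 days. Critical path: B → D → G → J.

Variances on critical path: σ²_B=9.000, σ²_D=11.111, σ²_G=7.111, σ²_J=0.111.
Largest is σ²_D = 11.111.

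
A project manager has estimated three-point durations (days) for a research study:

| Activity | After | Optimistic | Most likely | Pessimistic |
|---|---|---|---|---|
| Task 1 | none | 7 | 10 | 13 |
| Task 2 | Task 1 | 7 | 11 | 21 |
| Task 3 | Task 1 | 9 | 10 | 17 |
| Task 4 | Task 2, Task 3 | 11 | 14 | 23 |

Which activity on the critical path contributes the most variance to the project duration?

te_Task 1 = (7 + 4·10 + 13)/6 = 60/6 = 10; σ²_Task 1 = ((13−7)/6)² = 1.000
te_Task 2 = (7 + 4·11 + 21)/6 = 72/6 = 12; σ²_Task 2 = ((21−7)/6)² = 5.444
te_Task 3 = (9 + 4·10 + 17)/6 = 66/6 = 11; σ²_Task 3 = ((17−9)/6)² = 1.778
te_Task 4 = (11 + 4·14 + 23)/6 = 90/6 = 15; σ²_Task 4 = ((23−11)/6)² = 4.000

Forward pass:
ES_Task 1 = 0; EF_Task 1 = 10
ES_Task 2 = 10; EF_Task 2 = 10+12 = 22
ES_Task 3 = 10; EF_Task 3 = 10+11 = 21
ES_Task 4 = max(EF_Task 2=22, EF_Task 3=21) = 22; EF_Task 4 = 22+15 = 37
Expected project duration μ = 37 days. Critical path: Task 1 → Task 2 → Task 4.

Variances on critical path: σ²_Task 1=1.000, σ²_Task 2=5.444, σ²_Task 4=4.000.
Largest is σ²_Task 2 = 5.444.

Task 2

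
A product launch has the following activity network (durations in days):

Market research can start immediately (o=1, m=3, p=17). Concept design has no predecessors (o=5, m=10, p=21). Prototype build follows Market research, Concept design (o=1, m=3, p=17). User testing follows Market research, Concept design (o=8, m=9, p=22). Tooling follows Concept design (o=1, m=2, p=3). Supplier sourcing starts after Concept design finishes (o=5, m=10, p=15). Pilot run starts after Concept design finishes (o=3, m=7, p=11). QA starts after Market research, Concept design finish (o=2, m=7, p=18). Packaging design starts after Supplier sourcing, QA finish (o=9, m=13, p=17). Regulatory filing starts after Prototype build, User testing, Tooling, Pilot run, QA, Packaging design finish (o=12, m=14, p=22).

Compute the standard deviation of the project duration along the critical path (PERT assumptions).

3.80 days

te_Market research = (1 + 4·3 + 17)/6 = 30/6 = 5; σ²_Market research = ((17−1)/6)² = 7.111
te_Concept design = (5 + 4·10 + 21)/6 = 66/6 = 11; σ²_Concept design = ((21−5)/6)² = 7.111
te_Prototype build = (1 + 4·3 + 17)/6 = 30/6 = 5; σ²_Prototype build = ((17−1)/6)² = 7.111
te_User testing = (8 + 4·9 + 22)/6 = 66/6 = 11; σ²_User testing = ((22−8)/6)² = 5.444
te_Tooling = (1 + 4·2 + 3)/6 = 12/6 = 2; σ²_Tooling = ((3−1)/6)² = 0.111
te_Supplier sourcing = (5 + 4·10 + 15)/6 = 60/6 = 10; σ²_Supplier sourcing = ((15−5)/6)² = 2.778
te_Pilot run = (3 + 4·7 + 11)/6 = 42/6 = 7; σ²_Pilot run = ((11−3)/6)² = 1.778
te_QA = (2 + 4·7 + 18)/6 = 48/6 = 8; σ²_QA = ((18−2)/6)² = 7.111
te_Packaging design = (9 + 4·13 + 17)/6 = 78/6 = 13; σ²_Packaging design = ((17−9)/6)² = 1.778
te_Regulatory filing = (12 + 4·14 + 22)/6 = 90/6 = 15; σ²_Regulatory filing = ((22−12)/6)² = 2.778

Forward pass:
ES_Market research = 0; EF_Market research = 5
ES_Concept design = 0; EF_Concept design = 11
ES_Prototype build = max(EF_Market research=5, EF_Concept design=11) = 11; EF_Prototype build = 11+5 = 16
ES_User testing = max(EF_Market research=5, EF_Concept design=11) = 11; EF_User testing = 11+11 = 22
ES_Tooling = 11; EF_Tooling = 11+2 = 13
ES_Supplier sourcing = 11; EF_Supplier sourcing = 11+10 = 21
ES_Pilot run = 11; EF_Pilot run = 11+7 = 18
ES_QA = max(EF_Market research=5, EF_Concept design=11) = 11; EF_QA = 11+8 = 19
ES_Packaging design = max(EF_Supplier sourcing=21, EF_QA=19) = 21; EF_Packaging design = 21+13 = 34
ES_Regulatory filing = max(EF_Prototype build=16, EF_User testing=22, EF_Tooling=13, EF_Pilot run=18, EF_QA=19, EF_Packaging design=34) = 34; EF_Regulatory filing = 34+15 = 49
Expected project duration μ = 49 days. Critical path: Concept design → Supplier sourcing → Packaging design → Regulatory filing.

Variance along critical path = 7.111 + 2.778 + 1.778 + 2.778 = 14.444
σ = √14.444 = 3.801 days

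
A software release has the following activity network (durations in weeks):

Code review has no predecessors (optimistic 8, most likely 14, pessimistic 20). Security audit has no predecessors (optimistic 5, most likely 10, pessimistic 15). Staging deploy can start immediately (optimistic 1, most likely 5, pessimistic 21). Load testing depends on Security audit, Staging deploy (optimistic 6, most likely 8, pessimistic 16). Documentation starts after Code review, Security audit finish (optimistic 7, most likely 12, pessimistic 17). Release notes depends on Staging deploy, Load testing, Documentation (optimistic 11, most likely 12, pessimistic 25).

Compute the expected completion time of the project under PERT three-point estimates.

te_Code review = (8 + 4·14 + 20)/6 = 84/6 = 14
te_Security audit = (5 + 4·10 + 15)/6 = 60/6 = 10
te_Staging deploy = (1 + 4·5 + 21)/6 = 42/6 = 7
te_Load testing = (6 + 4·8 + 16)/6 = 54/6 = 9
te_Documentation = (7 + 4·12 + 17)/6 = 72/6 = 12
te_Release notes = (11 + 4·12 + 25)/6 = 84/6 = 14

Forward pass:
ES_Code review = 0; EF_Code review = 14
ES_Security audit = 0; EF_Security audit = 10
ES_Staging deploy = 0; EF_Staging deploy = 7
ES_Load testing = max(EF_Security audit=10, EF_Staging deploy=7) = 10; EF_Load testing = 10+9 = 19
ES_Documentation = max(EF_Code review=14, EF_Security audit=10) = 14; EF_Documentation = 14+12 = 26
ES_Release notes = max(EF_Staging deploy=7, EF_Load testing=19, EF_Documentation=26) = 26; EF_Release notes = 26+14 = 40
Expected project duration μ = 40 weeks. Critical path: Code review → Documentation → Release notes.

40 weeks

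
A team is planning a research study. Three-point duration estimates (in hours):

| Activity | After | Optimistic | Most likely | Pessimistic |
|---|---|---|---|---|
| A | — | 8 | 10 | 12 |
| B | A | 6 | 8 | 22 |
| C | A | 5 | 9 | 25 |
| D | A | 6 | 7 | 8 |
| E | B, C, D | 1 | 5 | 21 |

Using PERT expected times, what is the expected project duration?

te_A = (8 + 4·10 + 12)/6 = 60/6 = 10
te_B = (6 + 4·8 + 22)/6 = 60/6 = 10
te_C = (5 + 4·9 + 25)/6 = 66/6 = 11
te_D = (6 + 4·7 + 8)/6 = 42/6 = 7
te_E = (1 + 4·5 + 21)/6 = 42/6 = 7

Forward pass:
ES_A = 0; EF_A = 10
ES_B = 10; EF_B = 10+10 = 20
ES_C = 10; EF_C = 10+11 = 21
ES_D = 10; EF_D = 10+7 = 17
ES_E = max(EF_B=20, EF_C=21, EF_D=17) = 21; EF_E = 21+7 = 28
Expected project duration μ = 28 hours. Critical path: A → C → E.

28 hours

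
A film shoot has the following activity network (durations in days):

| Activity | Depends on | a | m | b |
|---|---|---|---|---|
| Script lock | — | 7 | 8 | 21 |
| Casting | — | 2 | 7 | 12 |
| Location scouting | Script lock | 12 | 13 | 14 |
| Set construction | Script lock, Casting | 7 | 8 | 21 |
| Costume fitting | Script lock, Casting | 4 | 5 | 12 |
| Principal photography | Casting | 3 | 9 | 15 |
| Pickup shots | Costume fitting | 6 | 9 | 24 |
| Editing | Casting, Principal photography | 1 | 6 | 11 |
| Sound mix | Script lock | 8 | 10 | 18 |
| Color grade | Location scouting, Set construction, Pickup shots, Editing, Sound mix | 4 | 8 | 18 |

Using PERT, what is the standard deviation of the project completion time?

te_Script lock = (7 + 4·8 + 21)/6 = 60/6 = 10; σ²_Script lock = ((21−7)/6)² = 5.444
te_Casting = (2 + 4·7 + 12)/6 = 42/6 = 7; σ²_Casting = ((12−2)/6)² = 2.778
te_Location scouting = (12 + 4·13 + 14)/6 = 78/6 = 13; σ²_Location scouting = ((14−12)/6)² = 0.111
te_Set construction = (7 + 4·8 + 21)/6 = 60/6 = 10; σ²_Set construction = ((21−7)/6)² = 5.444
te_Costume fitting = (4 + 4·5 + 12)/6 = 36/6 = 6; σ²_Costume fitting = ((12−4)/6)² = 1.778
te_Principal photography = (3 + 4·9 + 15)/6 = 54/6 = 9; σ²_Principal photography = ((15−3)/6)² = 4.000
te_Pickup shots = (6 + 4·9 + 24)/6 = 66/6 = 11; σ²_Pickup shots = ((24−6)/6)² = 9.000
te_Editing = (1 + 4·6 + 11)/6 = 36/6 = 6; σ²_Editing = ((11−1)/6)² = 2.778
te_Sound mix = (8 + 4·10 + 18)/6 = 66/6 = 11; σ²_Sound mix = ((18−8)/6)² = 2.778
te_Color grade = (4 + 4·8 + 18)/6 = 54/6 = 9; σ²_Color grade = ((18−4)/6)² = 5.444

Forward pass:
ES_Script lock = 0; EF_Script lock = 10
ES_Casting = 0; EF_Casting = 7
ES_Location scouting = 10; EF_Location scouting = 10+13 = 23
ES_Set construction = max(EF_Script lock=10, EF_Casting=7) = 10; EF_Set construction = 10+10 = 20
ES_Costume fitting = max(EF_Script lock=10, EF_Casting=7) = 10; EF_Costume fitting = 10+6 = 16
ES_Principal photography = 7; EF_Principal photography = 7+9 = 16
ES_Pickup shots = 16; EF_Pickup shots = 16+11 = 27
ES_Editing = max(EF_Casting=7, EF_Principal photography=16) = 16; EF_Editing = 16+6 = 22
ES_Sound mix = 10; EF_Sound mix = 10+11 = 21
ES_Color grade = max(EF_Location scouting=23, EF_Set construction=20, EF_Pickup shots=27, EF_Editing=22, EF_Sound mix=21) = 27; EF_Color grade = 27+9 = 36
Expected project duration μ = 36 days. Critical path: Script lock → Costume fitting → Pickup shots → Color grade.

Variance along critical path = 5.444 + 1.778 + 9.000 + 5.444 = 21.667
σ = √21.667 = 4.655 days

4.65 days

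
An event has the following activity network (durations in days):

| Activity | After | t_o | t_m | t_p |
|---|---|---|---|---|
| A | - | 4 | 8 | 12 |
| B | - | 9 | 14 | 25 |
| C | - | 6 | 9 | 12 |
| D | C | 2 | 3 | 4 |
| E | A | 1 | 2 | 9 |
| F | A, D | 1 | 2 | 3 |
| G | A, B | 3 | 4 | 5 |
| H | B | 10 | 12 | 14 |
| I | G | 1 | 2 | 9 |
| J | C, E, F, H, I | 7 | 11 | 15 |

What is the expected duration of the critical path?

38 days

te_A = (4 + 4·8 + 12)/6 = 48/6 = 8
te_B = (9 + 4·14 + 25)/6 = 90/6 = 15
te_C = (6 + 4·9 + 12)/6 = 54/6 = 9
te_D = (2 + 4·3 + 4)/6 = 18/6 = 3
te_E = (1 + 4·2 + 9)/6 = 18/6 = 3
te_F = (1 + 4·2 + 3)/6 = 12/6 = 2
te_G = (3 + 4·4 + 5)/6 = 24/6 = 4
te_H = (10 + 4·12 + 14)/6 = 72/6 = 12
te_I = (1 + 4·2 + 9)/6 = 18/6 = 3
te_J = (7 + 4·11 + 15)/6 = 66/6 = 11

Forward pass:
ES_A = 0; EF_A = 8
ES_B = 0; EF_B = 15
ES_C = 0; EF_C = 9
ES_D = 9; EF_D = 9+3 = 12
ES_E = 8; EF_E = 8+3 = 11
ES_F = max(EF_A=8, EF_D=12) = 12; EF_F = 12+2 = 14
ES_G = max(EF_A=8, EF_B=15) = 15; EF_G = 15+4 = 19
ES_H = 15; EF_H = 15+12 = 27
ES_I = 19; EF_I = 19+3 = 22
ES_J = max(EF_C=9, EF_E=11, EF_F=14, EF_H=27, EF_I=22) = 27; EF_J = 27+11 = 38
Expected project duration μ = 38 days. Critical path: B → H → J.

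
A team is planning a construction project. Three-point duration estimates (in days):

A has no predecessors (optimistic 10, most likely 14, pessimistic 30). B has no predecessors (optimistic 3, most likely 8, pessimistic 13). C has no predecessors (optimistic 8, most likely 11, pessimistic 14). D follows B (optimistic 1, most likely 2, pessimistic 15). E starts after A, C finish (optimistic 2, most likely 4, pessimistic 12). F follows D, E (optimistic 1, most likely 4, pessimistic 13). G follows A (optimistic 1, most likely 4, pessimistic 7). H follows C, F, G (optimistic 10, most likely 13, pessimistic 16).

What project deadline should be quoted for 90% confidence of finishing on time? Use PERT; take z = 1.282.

te_A = (10 + 4·14 + 30)/6 = 96/6 = 16; σ²_A = ((30−10)/6)² = 11.111
te_B = (3 + 4·8 + 13)/6 = 48/6 = 8; σ²_B = ((13−3)/6)² = 2.778
te_C = (8 + 4·11 + 14)/6 = 66/6 = 11; σ²_C = ((14−8)/6)² = 1.000
te_D = (1 + 4·2 + 15)/6 = 24/6 = 4; σ²_D = ((15−1)/6)² = 5.444
te_E = (2 + 4·4 + 12)/6 = 30/6 = 5; σ²_E = ((12−2)/6)² = 2.778
te_F = (1 + 4·4 + 13)/6 = 30/6 = 5; σ²_F = ((13−1)/6)² = 4.000
te_G = (1 + 4·4 + 7)/6 = 24/6 = 4; σ²_G = ((7−1)/6)² = 1.000
te_H = (10 + 4·13 + 16)/6 = 78/6 = 13; σ²_H = ((16−10)/6)² = 1.000

Forward pass:
ES_A = 0; EF_A = 16
ES_B = 0; EF_B = 8
ES_C = 0; EF_C = 11
ES_D = 8; EF_D = 8+4 = 12
ES_E = max(EF_A=16, EF_C=11) = 16; EF_E = 16+5 = 21
ES_F = max(EF_D=12, EF_E=21) = 21; EF_F = 21+5 = 26
ES_G = 16; EF_G = 16+4 = 20
ES_H = max(EF_C=11, EF_F=26, EF_G=20) = 26; EF_H = 26+13 = 39
Expected project duration μ = 39 days. Critical path: A → E → F → H.

Variance along critical path = 11.111 + 2.778 + 4.000 + 1.000 = 18.889; σ = 4.346 days.
D = μ + z·σ = 39 + 1.282·4.346 = 44.6 days

44.6 days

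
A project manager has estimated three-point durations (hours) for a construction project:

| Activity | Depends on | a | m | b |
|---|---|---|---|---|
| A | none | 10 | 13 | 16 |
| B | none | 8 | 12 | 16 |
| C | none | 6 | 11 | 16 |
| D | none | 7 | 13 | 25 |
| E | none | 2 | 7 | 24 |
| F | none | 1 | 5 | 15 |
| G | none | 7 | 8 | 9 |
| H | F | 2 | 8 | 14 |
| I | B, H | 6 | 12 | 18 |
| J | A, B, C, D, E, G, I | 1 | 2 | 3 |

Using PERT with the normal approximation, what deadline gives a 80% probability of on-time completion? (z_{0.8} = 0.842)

31.1 hours

te_A = (10 + 4·13 + 16)/6 = 78/6 = 13; σ²_A = ((16−10)/6)² = 1.000
te_B = (8 + 4·12 + 16)/6 = 72/6 = 12; σ²_B = ((16−8)/6)² = 1.778
te_C = (6 + 4·11 + 16)/6 = 66/6 = 11; σ²_C = ((16−6)/6)² = 2.778
te_D = (7 + 4·13 + 25)/6 = 84/6 = 14; σ²_D = ((25−7)/6)² = 9.000
te_E = (2 + 4·7 + 24)/6 = 54/6 = 9; σ²_E = ((24−2)/6)² = 13.444
te_F = (1 + 4·5 + 15)/6 = 36/6 = 6; σ²_F = ((15−1)/6)² = 5.444
te_G = (7 + 4·8 + 9)/6 = 48/6 = 8; σ²_G = ((9−7)/6)² = 0.111
te_H = (2 + 4·8 + 14)/6 = 48/6 = 8; σ²_H = ((14−2)/6)² = 4.000
te_I = (6 + 4·12 + 18)/6 = 72/6 = 12; σ²_I = ((18−6)/6)² = 4.000
te_J = (1 + 4·2 + 3)/6 = 12/6 = 2; σ²_J = ((3−1)/6)² = 0.111

Forward pass:
ES_A = 0; EF_A = 13
ES_B = 0; EF_B = 12
ES_C = 0; EF_C = 11
ES_D = 0; EF_D = 14
ES_E = 0; EF_E = 9
ES_F = 0; EF_F = 6
ES_G = 0; EF_G = 8
ES_H = 6; EF_H = 6+8 = 14
ES_I = max(EF_B=12, EF_H=14) = 14; EF_I = 14+12 = 26
ES_J = max(EF_A=13, EF_B=12, EF_C=11, EF_D=14, EF_E=9, EF_G=8, EF_I=26) = 26; EF_J = 26+2 = 28
Expected project duration μ = 28 hours. Critical path: F → H → I → J.

Variance along critical path = 5.444 + 4.000 + 4.000 + 0.111 = 13.556; σ = 3.682 hours.
D = μ + z·σ = 28 + 0.842·3.682 = 31.1 hours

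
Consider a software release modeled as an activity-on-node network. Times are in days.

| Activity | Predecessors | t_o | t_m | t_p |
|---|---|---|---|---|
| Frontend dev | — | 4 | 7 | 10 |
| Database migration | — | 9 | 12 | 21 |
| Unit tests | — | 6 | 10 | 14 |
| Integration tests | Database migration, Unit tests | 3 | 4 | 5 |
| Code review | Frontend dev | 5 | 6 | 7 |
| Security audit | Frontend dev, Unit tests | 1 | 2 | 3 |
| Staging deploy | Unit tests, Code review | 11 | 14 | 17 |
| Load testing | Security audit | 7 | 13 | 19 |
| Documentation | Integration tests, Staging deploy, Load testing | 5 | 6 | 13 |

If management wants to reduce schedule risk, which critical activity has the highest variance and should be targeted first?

Documentation

te_Frontend dev = (4 + 4·7 + 10)/6 = 42/6 = 7; σ²_Frontend dev = ((10−4)/6)² = 1.000
te_Database migration = (9 + 4·12 + 21)/6 = 78/6 = 13; σ²_Database migration = ((21−9)/6)² = 4.000
te_Unit tests = (6 + 4·10 + 14)/6 = 60/6 = 10; σ²_Unit tests = ((14−6)/6)² = 1.778
te_Integration tests = (3 + 4·4 + 5)/6 = 24/6 = 4; σ²_Integration tests = ((5−3)/6)² = 0.111
te_Code review = (5 + 4·6 + 7)/6 = 36/6 = 6; σ²_Code review = ((7−5)/6)² = 0.111
te_Security audit = (1 + 4·2 + 3)/6 = 12/6 = 2; σ²_Security audit = ((3−1)/6)² = 0.111
te_Staging deploy = (11 + 4·14 + 17)/6 = 84/6 = 14; σ²_Staging deploy = ((17−11)/6)² = 1.000
te_Load testing = (7 + 4·13 + 19)/6 = 78/6 = 13; σ²_Load testing = ((19−7)/6)² = 4.000
te_Documentation = (5 + 4·6 + 13)/6 = 42/6 = 7; σ²_Documentation = ((13−5)/6)² = 1.778

Forward pass:
ES_Frontend dev = 0; EF_Frontend dev = 7
ES_Database migration = 0; EF_Database migration = 13
ES_Unit tests = 0; EF_Unit tests = 10
ES_Integration tests = max(EF_Database migration=13, EF_Unit tests=10) = 13; EF_Integration tests = 13+4 = 17
ES_Code review = 7; EF_Code review = 7+6 = 13
ES_Security audit = max(EF_Frontend dev=7, EF_Unit tests=10) = 10; EF_Security audit = 10+2 = 12
ES_Staging deploy = max(EF_Unit tests=10, EF_Code review=13) = 13; EF_Staging deploy = 13+14 = 27
ES_Load testing = 12; EF_Load testing = 12+13 = 25
ES_Documentation = max(EF_Integration tests=17, EF_Staging deploy=27, EF_Load testing=25) = 27; EF_Documentation = 27+7 = 34
Expected project duration μ = 34 days. Critical path: Frontend dev → Code review → Staging deploy → Documentation.

Variances on critical path: σ²_Frontend dev=1.000, σ²_Code review=0.111, σ²_Staging deploy=1.000, σ²_Documentation=1.778.
Largest is σ²_Documentation = 1.778.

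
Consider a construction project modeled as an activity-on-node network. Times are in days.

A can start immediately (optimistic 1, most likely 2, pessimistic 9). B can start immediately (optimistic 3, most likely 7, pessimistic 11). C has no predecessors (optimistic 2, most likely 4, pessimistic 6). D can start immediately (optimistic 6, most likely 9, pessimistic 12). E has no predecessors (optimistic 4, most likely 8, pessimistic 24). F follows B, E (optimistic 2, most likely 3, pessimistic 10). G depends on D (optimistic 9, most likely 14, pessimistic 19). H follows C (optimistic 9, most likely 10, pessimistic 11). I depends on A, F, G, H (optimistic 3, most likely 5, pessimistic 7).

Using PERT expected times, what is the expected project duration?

te_A = (1 + 4·2 + 9)/6 = 18/6 = 3
te_B = (3 + 4·7 + 11)/6 = 42/6 = 7
te_C = (2 + 4·4 + 6)/6 = 24/6 = 4
te_D = (6 + 4·9 + 12)/6 = 54/6 = 9
te_E = (4 + 4·8 + 24)/6 = 60/6 = 10
te_F = (2 + 4·3 + 10)/6 = 24/6 = 4
te_G = (9 + 4·14 + 19)/6 = 84/6 = 14
te_H = (9 + 4·10 + 11)/6 = 60/6 = 10
te_I = (3 + 4·5 + 7)/6 = 30/6 = 5

Forward pass:
ES_A = 0; EF_A = 3
ES_B = 0; EF_B = 7
ES_C = 0; EF_C = 4
ES_D = 0; EF_D = 9
ES_E = 0; EF_E = 10
ES_F = max(EF_B=7, EF_E=10) = 10; EF_F = 10+4 = 14
ES_G = 9; EF_G = 9+14 = 23
ES_H = 4; EF_H = 4+10 = 14
ES_I = max(EF_A=3, EF_F=14, EF_G=23, EF_H=14) = 23; EF_I = 23+5 = 28
Expected project duration μ = 28 days. Critical path: D → G → I.

28 days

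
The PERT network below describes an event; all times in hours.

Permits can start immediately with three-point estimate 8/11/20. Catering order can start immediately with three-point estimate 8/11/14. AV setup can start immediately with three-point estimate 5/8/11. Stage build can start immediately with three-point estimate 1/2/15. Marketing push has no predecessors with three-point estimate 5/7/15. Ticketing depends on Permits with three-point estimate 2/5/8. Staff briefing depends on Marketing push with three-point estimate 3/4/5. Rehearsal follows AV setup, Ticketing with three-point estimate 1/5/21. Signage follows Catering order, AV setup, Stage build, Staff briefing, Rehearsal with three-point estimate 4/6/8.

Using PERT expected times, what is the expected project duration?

te_Permits = (8 + 4·11 + 20)/6 = 72/6 = 12
te_Catering order = (8 + 4·11 + 14)/6 = 66/6 = 11
te_AV setup = (5 + 4·8 + 11)/6 = 48/6 = 8
te_Stage build = (1 + 4·2 + 15)/6 = 24/6 = 4
te_Marketing push = (5 + 4·7 + 15)/6 = 48/6 = 8
te_Ticketing = (2 + 4·5 + 8)/6 = 30/6 = 5
te_Staff briefing = (3 + 4·4 + 5)/6 = 24/6 = 4
te_Rehearsal = (1 + 4·5 + 21)/6 = 42/6 = 7
te_Signage = (4 + 4·6 + 8)/6 = 36/6 = 6

Forward pass:
ES_Permits = 0; EF_Permits = 12
ES_Catering order = 0; EF_Catering order = 11
ES_AV setup = 0; EF_AV setup = 8
ES_Stage build = 0; EF_Stage build = 4
ES_Marketing push = 0; EF_Marketing push = 8
ES_Ticketing = 12; EF_Ticketing = 12+5 = 17
ES_Staff briefing = 8; EF_Staff briefing = 8+4 = 12
ES_Rehearsal = max(EF_AV setup=8, EF_Ticketing=17) = 17; EF_Rehearsal = 17+7 = 24
ES_Signage = max(EF_Catering order=11, EF_AV setup=8, EF_Stage build=4, EF_Staff briefing=12, EF_Rehearsal=24) = 24; EF_Signage = 24+6 = 30
Expected project duration μ = 30 hours. Critical path: Permits → Ticketing → Rehearsal → Signage.

30 hours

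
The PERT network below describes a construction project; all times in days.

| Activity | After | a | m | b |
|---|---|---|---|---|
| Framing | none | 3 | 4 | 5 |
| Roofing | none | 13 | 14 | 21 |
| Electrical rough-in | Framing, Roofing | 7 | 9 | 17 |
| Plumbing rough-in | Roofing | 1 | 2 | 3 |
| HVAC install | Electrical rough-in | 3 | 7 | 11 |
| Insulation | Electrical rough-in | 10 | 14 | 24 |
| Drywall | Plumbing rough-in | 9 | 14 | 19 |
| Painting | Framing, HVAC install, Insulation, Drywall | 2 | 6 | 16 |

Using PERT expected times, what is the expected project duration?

47 days

te_Framing = (3 + 4·4 + 5)/6 = 24/6 = 4
te_Roofing = (13 + 4·14 + 21)/6 = 90/6 = 15
te_Electrical rough-in = (7 + 4·9 + 17)/6 = 60/6 = 10
te_Plumbing rough-in = (1 + 4·2 + 3)/6 = 12/6 = 2
te_HVAC install = (3 + 4·7 + 11)/6 = 42/6 = 7
te_Insulation = (10 + 4·14 + 24)/6 = 90/6 = 15
te_Drywall = (9 + 4·14 + 19)/6 = 84/6 = 14
te_Painting = (2 + 4·6 + 16)/6 = 42/6 = 7

Forward pass:
ES_Framing = 0; EF_Framing = 4
ES_Roofing = 0; EF_Roofing = 15
ES_Electrical rough-in = max(EF_Framing=4, EF_Roofing=15) = 15; EF_Electrical rough-in = 15+10 = 25
ES_Plumbing rough-in = 15; EF_Plumbing rough-in = 15+2 = 17
ES_HVAC install = 25; EF_HVAC install = 25+7 = 32
ES_Insulation = 25; EF_Insulation = 25+15 = 40
ES_Drywall = 17; EF_Drywall = 17+14 = 31
ES_Painting = max(EF_Framing=4, EF_HVAC install=32, EF_Insulation=40, EF_Drywall=31) = 40; EF_Painting = 40+7 = 47
Expected project duration μ = 47 days. Critical path: Roofing → Electrical rough-in → Insulation → Painting.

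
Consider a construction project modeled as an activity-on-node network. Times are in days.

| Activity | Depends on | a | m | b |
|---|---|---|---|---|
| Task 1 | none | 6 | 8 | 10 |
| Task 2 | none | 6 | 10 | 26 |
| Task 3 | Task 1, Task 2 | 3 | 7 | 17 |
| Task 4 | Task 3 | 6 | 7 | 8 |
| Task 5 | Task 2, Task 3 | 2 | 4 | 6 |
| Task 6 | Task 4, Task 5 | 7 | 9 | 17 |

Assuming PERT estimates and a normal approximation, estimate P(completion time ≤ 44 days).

te_Task 1 = (6 + 4·8 + 10)/6 = 48/6 = 8; σ²_Task 1 = ((10−6)/6)² = 0.444
te_Task 2 = (6 + 4·10 + 26)/6 = 72/6 = 12; σ²_Task 2 = ((26−6)/6)² = 11.111
te_Task 3 = (3 + 4·7 + 17)/6 = 48/6 = 8; σ²_Task 3 = ((17−3)/6)² = 5.444
te_Task 4 = (6 + 4·7 + 8)/6 = 42/6 = 7; σ²_Task 4 = ((8−6)/6)² = 0.111
te_Task 5 = (2 + 4·4 + 6)/6 = 24/6 = 4; σ²_Task 5 = ((6−2)/6)² = 0.444
te_Task 6 = (7 + 4·9 + 17)/6 = 60/6 = 10; σ²_Task 6 = ((17−7)/6)² = 2.778

Forward pass:
ES_Task 1 = 0; EF_Task 1 = 8
ES_Task 2 = 0; EF_Task 2 = 12
ES_Task 3 = max(EF_Task 1=8, EF_Task 2=12) = 12; EF_Task 3 = 12+8 = 20
ES_Task 4 = 20; EF_Task 4 = 20+7 = 27
ES_Task 5 = max(EF_Task 2=12, EF_Task 3=20) = 20; EF_Task 5 = 20+4 = 24
ES_Task 6 = max(EF_Task 4=27, EF_Task 5=24) = 27; EF_Task 6 = 27+10 = 37
Expected project duration μ = 37 days. Critical path: Task 2 → Task 3 → Task 4 → Task 6.

Variance along critical path = 11.111 + 5.444 + 0.111 + 2.778 = 19.444; σ = √19.444 = 4.410 days.
Z = (44 − 37) / 4.410 = 1.587
P(T ≤ 44) = Φ(1.587) ≈ 0.944

0.944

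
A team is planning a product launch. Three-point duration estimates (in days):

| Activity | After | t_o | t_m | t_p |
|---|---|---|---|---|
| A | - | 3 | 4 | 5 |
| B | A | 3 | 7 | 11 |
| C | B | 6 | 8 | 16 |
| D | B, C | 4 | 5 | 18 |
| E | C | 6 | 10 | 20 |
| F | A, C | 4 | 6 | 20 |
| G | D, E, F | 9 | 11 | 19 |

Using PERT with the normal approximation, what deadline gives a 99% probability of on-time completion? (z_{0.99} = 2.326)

51.4 days

te_A = (3 + 4·4 + 5)/6 = 24/6 = 4; σ²_A = ((5−3)/6)² = 0.111
te_B = (3 + 4·7 + 11)/6 = 42/6 = 7; σ²_B = ((11−3)/6)² = 1.778
te_C = (6 + 4·8 + 16)/6 = 54/6 = 9; σ²_C = ((16−6)/6)² = 2.778
te_D = (4 + 4·5 + 18)/6 = 42/6 = 7; σ²_D = ((18−4)/6)² = 5.444
te_E = (6 + 4·10 + 20)/6 = 66/6 = 11; σ²_E = ((20−6)/6)² = 5.444
te_F = (4 + 4·6 + 20)/6 = 48/6 = 8; σ²_F = ((20−4)/6)² = 7.111
te_G = (9 + 4·11 + 19)/6 = 72/6 = 12; σ²_G = ((19−9)/6)² = 2.778

Forward pass:
ES_A = 0; EF_A = 4
ES_B = 4; EF_B = 4+7 = 11
ES_C = 11; EF_C = 11+9 = 20
ES_D = max(EF_B=11, EF_C=20) = 20; EF_D = 20+7 = 27
ES_E = 20; EF_E = 20+11 = 31
ES_F = max(EF_A=4, EF_C=20) = 20; EF_F = 20+8 = 28
ES_G = max(EF_D=27, EF_E=31, EF_F=28) = 31; EF_G = 31+12 = 43
Expected project duration μ = 43 days. Critical path: A → B → C → E → G.

Variance along critical path = 0.111 + 1.778 + 2.778 + 5.444 + 2.778 = 12.889; σ = 3.590 days.
D = μ + z·σ = 43 + 2.326·3.590 = 51.4 days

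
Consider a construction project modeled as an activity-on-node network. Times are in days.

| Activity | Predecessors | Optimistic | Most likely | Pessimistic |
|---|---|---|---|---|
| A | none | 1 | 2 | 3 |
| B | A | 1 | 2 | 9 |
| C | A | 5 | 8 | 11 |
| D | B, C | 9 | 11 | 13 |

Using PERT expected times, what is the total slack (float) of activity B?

te_A = (1 + 4·2 + 3)/6 = 12/6 = 2
te_B = (1 + 4·2 + 9)/6 = 18/6 = 3
te_C = (5 + 4·8 + 11)/6 = 48/6 = 8
te_D = (9 + 4·11 + 13)/6 = 66/6 = 11

Forward pass:
ES_A = 0; EF_A = 2
ES_B = 2; EF_B = 2+3 = 5
ES_C = 2; EF_C = 2+8 = 10
ES_D = max(EF_B=5, EF_C=10) = 10; EF_D = 10+11 = 21
Expected project duration μ = 21 days. Critical path: A → C → D.

Backward pass:
LF_D = 21; LS_D = 21−11 = 10
LF_C = LS_D = 10; LS_C = 10−8 = 2
LF_B = LS_D = 10; LS_B = 10−3 = 7
LF_A = min(LS_B=7, LS_C=2) = 2; LS_A = 2−2 = 0
Slack_B = LS_B − ES_B = 7 − 2 = 5

5 days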